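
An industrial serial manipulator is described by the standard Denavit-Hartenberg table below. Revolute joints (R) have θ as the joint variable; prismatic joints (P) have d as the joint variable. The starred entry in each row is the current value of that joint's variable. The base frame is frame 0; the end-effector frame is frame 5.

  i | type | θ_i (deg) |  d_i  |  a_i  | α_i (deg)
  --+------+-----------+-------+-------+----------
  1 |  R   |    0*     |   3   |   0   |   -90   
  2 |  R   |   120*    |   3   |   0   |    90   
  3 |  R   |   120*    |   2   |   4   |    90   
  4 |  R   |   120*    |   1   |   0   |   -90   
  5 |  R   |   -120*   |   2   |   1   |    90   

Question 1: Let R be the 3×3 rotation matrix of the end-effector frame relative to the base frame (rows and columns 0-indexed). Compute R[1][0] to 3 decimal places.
End-effector x-axis (col 0 of R) = (-0.6875,0.6495,-0.3248)
R[1][0] = 0.6495

0.650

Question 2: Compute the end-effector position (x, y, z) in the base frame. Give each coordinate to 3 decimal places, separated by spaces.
0.312 6.114 2.407

after link 1: o_1 = (0.0000, 0.0000, 3.0000)
after link 2: o_2 = (0.0000, 3.0000, 3.0000)
after link 3: o_3 = (2.7321, 6.4641, 3.7321)
after link 4: o_4 = (2.2990, 6.9641, 2.9821)
after link 5: o_5 = (0.3125, 6.1136, 2.4073)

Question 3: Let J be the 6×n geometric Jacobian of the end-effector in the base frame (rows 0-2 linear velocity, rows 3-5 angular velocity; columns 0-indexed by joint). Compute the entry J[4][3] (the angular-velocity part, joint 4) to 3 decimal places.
0.500

axis z_3 = (-0.4330,0.5000,-0.7500); lever o_n−o_3 = (-2.4196,-0.3505,-1.3248)
cross product → J_v[:, 3] = (-0.9252,1.2410,1.3615)
J_ω[:, 3] = z_3
entry J[4][3] = 0.5000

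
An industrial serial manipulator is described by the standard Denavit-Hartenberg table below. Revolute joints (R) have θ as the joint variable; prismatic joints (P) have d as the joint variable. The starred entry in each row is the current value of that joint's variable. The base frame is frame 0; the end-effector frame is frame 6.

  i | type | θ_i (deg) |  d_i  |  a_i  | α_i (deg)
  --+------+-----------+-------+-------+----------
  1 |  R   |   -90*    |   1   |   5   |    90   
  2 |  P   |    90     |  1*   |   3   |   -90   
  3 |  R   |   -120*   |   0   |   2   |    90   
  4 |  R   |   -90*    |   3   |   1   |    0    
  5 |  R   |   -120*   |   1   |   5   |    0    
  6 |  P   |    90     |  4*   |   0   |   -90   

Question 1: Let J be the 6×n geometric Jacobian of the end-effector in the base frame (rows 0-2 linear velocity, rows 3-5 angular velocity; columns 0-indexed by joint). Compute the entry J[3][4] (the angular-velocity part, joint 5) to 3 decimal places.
axis z_4 = (0.5000,0.0000,-0.8660); lever o_n−o_4 = (6.2500,2.5000,-2.1651)
cross product → J_v[:, 4] = (2.1651,-4.3301,1.2500)
J_ω[:, 4] = z_4
entry J[3][4] = 0.5000

0.500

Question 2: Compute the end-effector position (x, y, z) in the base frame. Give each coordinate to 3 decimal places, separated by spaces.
after link 1: o_1 = (0.0000, -5.0000, 1.0000)
after link 2: o_2 = (-1.0000, -5.0000, 4.0000)
after link 3: o_3 = (-2.7321, -5.0000, 3.0000)
after link 4: o_4 = (-1.2321, -6.0000, 0.4019)
after link 5: o_5 = (3.0179, -3.5000, 1.7010)
after link 6: o_6 = (5.0179, -3.5000, -1.7631)

5.018 -3.500 -1.763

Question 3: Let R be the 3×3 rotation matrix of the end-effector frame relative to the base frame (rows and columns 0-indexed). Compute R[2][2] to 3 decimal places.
-0.433

End-effector z-axis (col 2 of R) = (-0.7500,-0.5000,-0.4330)
R[2][2] = -0.4330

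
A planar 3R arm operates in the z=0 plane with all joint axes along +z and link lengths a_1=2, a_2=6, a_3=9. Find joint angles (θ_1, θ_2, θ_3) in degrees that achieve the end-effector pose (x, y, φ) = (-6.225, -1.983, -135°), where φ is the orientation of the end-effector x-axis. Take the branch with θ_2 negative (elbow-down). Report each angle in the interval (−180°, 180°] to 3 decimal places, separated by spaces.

wrist centre = target − a_3·(cos φ, sin φ) = (0.1390, 4.3810)
cos θ_2 = (19.2121−2²−6²)/(2·2·6) = -0.8662; θ_2 = -150.0156° (elbow-down)
β = atan2(4.3810,0.1390) = 88.1832°; ψ = atan2(-2.9986,-3.1970) = -136.8340°
θ_1 = β − ψ = 225.0172°
θ_3 = φ − θ_1 − θ_2 = 149.9984° (wrapped to (-180°,180°])

-134.983 -150.016 149.998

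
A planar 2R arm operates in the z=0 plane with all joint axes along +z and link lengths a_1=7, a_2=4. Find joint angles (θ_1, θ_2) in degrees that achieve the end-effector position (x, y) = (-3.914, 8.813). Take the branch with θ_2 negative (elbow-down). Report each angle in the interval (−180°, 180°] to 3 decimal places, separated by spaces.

cos θ_2 = (92.9884−7²−4²)/(2·7·4) = 0.4998; θ_2 = -60.0137° (elbow-down)
β = atan2(8.8130,-3.9140) = 113.9468°; ψ = atan2(-3.4646,8.9992) = -21.0562°
θ_1 = β − ψ = 135.0030°

135.003 -60.014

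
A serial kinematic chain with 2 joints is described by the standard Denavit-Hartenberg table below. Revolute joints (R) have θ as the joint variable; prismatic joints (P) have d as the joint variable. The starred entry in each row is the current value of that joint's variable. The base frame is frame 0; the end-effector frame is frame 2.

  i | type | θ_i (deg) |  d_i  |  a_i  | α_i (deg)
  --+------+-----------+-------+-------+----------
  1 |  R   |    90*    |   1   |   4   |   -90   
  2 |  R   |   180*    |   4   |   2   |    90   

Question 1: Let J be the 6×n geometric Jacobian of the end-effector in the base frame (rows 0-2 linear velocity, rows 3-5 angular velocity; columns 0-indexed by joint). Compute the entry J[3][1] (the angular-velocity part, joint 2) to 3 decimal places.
axis z_1 = (-1.0000,0.0000,0.0000); lever o_n−o_1 = (-4.0000,-2.0000,0.0000)
cross product → J_v[:, 1] = (0.0000,-0.0000,2.0000)
J_ω[:, 1] = z_1
entry J[3][1] = -1.0000

-1.000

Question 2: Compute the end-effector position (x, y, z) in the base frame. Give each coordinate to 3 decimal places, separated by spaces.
-4.000 2.000 1.000

after link 1: o_1 = (0.0000, 4.0000, 1.0000)
after link 2: o_2 = (-4.0000, 2.0000, 1.0000)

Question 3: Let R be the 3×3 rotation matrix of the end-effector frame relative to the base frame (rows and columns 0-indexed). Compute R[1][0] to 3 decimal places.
End-effector x-axis (col 0 of R) = (-0.0000,-1.0000,-0.0000)
R[1][0] = -1.0000

-1.000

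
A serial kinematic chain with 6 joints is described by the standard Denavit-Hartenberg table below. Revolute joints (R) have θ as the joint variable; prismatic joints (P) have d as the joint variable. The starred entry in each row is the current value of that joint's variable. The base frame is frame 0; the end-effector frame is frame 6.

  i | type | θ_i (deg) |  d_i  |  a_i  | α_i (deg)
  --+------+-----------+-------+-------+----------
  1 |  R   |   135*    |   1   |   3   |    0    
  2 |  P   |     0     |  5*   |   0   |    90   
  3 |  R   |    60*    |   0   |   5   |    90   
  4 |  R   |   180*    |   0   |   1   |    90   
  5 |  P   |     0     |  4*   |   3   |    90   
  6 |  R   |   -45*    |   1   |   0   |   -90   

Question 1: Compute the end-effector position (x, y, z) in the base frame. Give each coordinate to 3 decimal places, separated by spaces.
after link 1: o_1 = (-2.1213, 2.1213, 1.0000)
after link 2: o_2 = (-2.1213, 2.1213, 6.0000)
after link 3: o_3 = (-3.8891, 3.8891, 10.3301)
after link 4: o_4 = (-3.5355, 3.5355, 9.4641)
after link 5: o_5 = (0.3536, 5.3033, 6.8660)
after link 6: o_6 = (0.9659, 4.6909, 7.3660)

0.966 4.691 7.366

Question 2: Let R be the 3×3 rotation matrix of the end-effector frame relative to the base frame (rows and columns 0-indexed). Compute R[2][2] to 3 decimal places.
-0.612

End-effector z-axis (col 2 of R) = (0.7500,0.2500,-0.6124)
R[2][2] = -0.6124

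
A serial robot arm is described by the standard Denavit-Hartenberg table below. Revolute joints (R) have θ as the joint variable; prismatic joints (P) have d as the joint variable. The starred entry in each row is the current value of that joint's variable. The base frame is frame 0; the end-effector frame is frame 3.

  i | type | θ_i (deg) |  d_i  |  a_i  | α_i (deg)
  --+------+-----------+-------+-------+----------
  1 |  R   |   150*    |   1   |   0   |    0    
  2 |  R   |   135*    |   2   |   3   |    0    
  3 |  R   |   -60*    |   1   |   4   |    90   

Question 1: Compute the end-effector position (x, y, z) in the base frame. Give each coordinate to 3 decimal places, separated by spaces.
-2.052 -5.726 4.000

after link 1: o_1 = (0.0000, 0.0000, 1.0000)
after link 2: o_2 = (0.7765, -2.8978, 3.0000)
after link 3: o_3 = (-2.0520, -5.7262, 4.0000)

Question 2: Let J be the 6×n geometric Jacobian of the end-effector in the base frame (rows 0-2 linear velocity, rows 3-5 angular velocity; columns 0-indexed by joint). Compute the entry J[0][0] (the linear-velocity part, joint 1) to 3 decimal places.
5.726

axis z_0 = ẑ; lever o_n−o_0 = (-2.0520,-5.7262,4.0000)
cross product → J_v[:, 0] = (5.7262,-2.0520,0.0000)
J_ω[:, 0] = z_0
entry J[0][0] = 5.7262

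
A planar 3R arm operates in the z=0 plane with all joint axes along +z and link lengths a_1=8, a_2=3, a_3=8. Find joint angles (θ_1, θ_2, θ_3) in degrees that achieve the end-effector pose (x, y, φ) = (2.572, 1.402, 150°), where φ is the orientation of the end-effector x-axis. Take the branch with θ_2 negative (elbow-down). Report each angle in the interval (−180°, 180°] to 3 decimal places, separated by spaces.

-0.000 -59.995 -150.004

wrist centre = target − a_3·(cos φ, sin φ) = (9.5002, -2.5980)
cos θ_2 = (97.0035−8²−3²)/(2·8·3) = 0.5001; θ_2 = -59.9952° (elbow-down)
β = atan2(-2.5980,9.5002) = -15.2946°; ψ = atan2(-2.5980,9.5002) = -15.2943°
θ_1 = β − ψ = -0.0003°
θ_3 = φ − θ_1 − θ_2 = -150.0045° (wrapped to (-180°,180°])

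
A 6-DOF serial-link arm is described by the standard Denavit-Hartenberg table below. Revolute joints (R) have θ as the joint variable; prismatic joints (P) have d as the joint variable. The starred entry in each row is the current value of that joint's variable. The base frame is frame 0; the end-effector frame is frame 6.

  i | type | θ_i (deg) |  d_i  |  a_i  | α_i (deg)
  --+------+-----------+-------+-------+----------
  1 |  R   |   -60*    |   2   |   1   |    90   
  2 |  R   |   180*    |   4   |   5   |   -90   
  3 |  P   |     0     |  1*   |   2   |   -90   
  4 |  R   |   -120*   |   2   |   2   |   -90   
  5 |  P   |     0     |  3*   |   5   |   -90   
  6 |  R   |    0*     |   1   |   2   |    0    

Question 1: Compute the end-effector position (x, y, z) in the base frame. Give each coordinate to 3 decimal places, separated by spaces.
after link 1: o_1 = (0.5000, -0.8660, 2.0000)
after link 2: o_2 = (-5.4641, 1.4641, 2.0000)
after link 3: o_3 = (-6.4641, 3.1962, 1.0000)
after link 4: o_4 = (-4.2321, 3.3301, -0.7321)
after link 5: o_5 = (-4.2811, 3.4151, -6.5622)
after link 6: o_6 = (-4.6471, 2.0490, -8.2942)

-4.647 2.049 -8.294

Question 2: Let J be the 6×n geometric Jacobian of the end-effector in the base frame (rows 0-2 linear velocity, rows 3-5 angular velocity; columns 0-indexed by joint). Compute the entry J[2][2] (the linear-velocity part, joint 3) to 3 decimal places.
-1.000

prismatic axis z_2 = (-0.0000,0.0000,-1.0000)
J_v[:, 2] = z_2; J_ω[:, 2] = (0,0,0)
entry J[2][2] = -1.0000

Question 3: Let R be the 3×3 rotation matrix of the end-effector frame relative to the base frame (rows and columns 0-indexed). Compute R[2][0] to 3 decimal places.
End-effector x-axis (col 0 of R) = (0.2500,-0.4330,-0.8660)
R[2][0] = -0.8660

-0.866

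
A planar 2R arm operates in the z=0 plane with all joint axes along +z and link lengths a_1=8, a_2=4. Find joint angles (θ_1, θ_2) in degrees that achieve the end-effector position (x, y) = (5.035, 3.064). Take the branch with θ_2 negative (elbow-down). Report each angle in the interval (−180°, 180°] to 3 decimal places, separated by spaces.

cos θ_2 = (34.7393−8²−4²)/(2·8·4) = -0.7072; θ_2 = -135.0074° (elbow-down)
β = atan2(3.0640,5.0350) = 31.3222°; ψ = atan2(-2.8281,5.1712) = -28.6736°
θ_1 = β − ψ = 59.9958°

59.996 -135.007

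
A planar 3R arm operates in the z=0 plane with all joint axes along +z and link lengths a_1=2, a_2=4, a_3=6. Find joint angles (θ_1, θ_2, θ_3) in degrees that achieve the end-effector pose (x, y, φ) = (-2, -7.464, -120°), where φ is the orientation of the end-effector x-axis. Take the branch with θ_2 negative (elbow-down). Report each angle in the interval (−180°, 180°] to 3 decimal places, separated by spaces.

60.006 -150.003 -30.003

wrist centre = target − a_3·(cos φ, sin φ) = (1.0000, -2.2678)
cos θ_2 = (6.1431−2²−4²)/(2·2·4) = -0.8661; θ_2 = -150.0033° (elbow-down)
β = atan2(-2.2678,1.0000) = -66.2051°; ψ = atan2(-1.9998,-1.4642) = -126.2109°
θ_1 = β − ψ = 60.0058°
θ_3 = φ − θ_1 − θ_2 = -30.0025° (wrapped to (-180°,180°])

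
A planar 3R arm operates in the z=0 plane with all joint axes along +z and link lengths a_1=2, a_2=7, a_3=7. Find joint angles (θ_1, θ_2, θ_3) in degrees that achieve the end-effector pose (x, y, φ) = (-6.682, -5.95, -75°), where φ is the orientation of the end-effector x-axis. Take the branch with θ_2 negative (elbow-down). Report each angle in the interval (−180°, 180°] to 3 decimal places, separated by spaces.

-150.005 -44.991 119.997

wrist centre = target − a_3·(cos φ, sin φ) = (-8.4937, 0.8115)
cos θ_2 = (72.8020−2²−7²)/(2·2·7) = 0.7072; θ_2 = -44.9913° (elbow-down)
β = atan2(0.8115,-8.4937) = 174.5426°; ψ = atan2(-4.9490,6.9505) = -35.4522°
θ_1 = β − ψ = 209.9948°
θ_3 = φ − θ_1 − θ_2 = 119.9965° (wrapped to (-180°,180°])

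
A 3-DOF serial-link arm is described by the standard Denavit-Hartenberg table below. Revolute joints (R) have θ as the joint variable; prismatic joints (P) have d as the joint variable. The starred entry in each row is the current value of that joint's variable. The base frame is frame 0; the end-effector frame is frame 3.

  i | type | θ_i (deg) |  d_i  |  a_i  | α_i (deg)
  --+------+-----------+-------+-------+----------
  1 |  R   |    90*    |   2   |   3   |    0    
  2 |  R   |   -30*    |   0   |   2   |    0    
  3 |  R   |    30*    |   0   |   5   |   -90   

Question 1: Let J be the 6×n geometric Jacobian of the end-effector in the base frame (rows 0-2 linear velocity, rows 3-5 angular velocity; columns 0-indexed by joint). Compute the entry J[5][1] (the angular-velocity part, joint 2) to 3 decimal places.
axis z_1 = (0.0000,0.0000,1.0000); lever o_n−o_1 = (1.0000,6.7321,0.0000)
cross product → J_v[:, 1] = (-6.7321,1.0000,0.0000)
J_ω[:, 1] = z_1
entry J[5][1] = 1.0000

1.000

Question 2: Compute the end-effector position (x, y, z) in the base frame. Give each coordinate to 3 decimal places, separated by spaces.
after link 1: o_1 = (0.0000, 3.0000, 2.0000)
after link 2: o_2 = (1.0000, 4.7321, 2.0000)
after link 3: o_3 = (1.0000, 9.7321, 2.0000)

1.000 9.732 2.000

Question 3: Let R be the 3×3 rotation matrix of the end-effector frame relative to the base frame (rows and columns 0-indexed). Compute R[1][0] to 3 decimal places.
1.000

End-effector x-axis (col 0 of R) = (0.0000,1.0000,0.0000)
R[1][0] = 1.0000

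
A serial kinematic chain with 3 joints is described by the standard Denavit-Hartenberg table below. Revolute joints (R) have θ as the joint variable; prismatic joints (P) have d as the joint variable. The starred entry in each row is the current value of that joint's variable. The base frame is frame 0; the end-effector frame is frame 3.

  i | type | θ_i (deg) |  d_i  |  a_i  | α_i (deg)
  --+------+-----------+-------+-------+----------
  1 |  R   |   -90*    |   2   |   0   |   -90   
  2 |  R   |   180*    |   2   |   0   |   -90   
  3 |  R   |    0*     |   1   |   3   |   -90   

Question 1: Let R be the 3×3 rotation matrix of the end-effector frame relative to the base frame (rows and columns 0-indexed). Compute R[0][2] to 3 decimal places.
-1.000

End-effector z-axis (col 2 of R) = (-1.0000,-0.0000,0.0000)
R[0][2] = -1.0000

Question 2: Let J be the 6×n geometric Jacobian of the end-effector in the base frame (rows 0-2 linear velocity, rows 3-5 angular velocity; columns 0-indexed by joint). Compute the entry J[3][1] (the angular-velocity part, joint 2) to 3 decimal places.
1.000

axis z_1 = (1.0000,0.0000,0.0000); lever o_n−o_1 = (2.0000,3.0000,1.0000)
cross product → J_v[:, 1] = (-0.0000,-1.0000,3.0000)
J_ω[:, 1] = z_1
entry J[3][1] = 1.0000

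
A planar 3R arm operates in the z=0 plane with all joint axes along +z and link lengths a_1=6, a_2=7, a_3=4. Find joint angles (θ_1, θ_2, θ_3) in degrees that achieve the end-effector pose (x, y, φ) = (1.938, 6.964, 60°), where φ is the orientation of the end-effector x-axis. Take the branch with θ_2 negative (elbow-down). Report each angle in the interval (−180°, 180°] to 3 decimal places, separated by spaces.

-177.966 -150.001 27.967

wrist centre = target − a_3·(cos φ, sin φ) = (-0.0620, 3.4999)
cos θ_2 = (12.2531−6²−7²)/(2·6·7) = -0.8660; θ_2 = -150.0010° (elbow-down)
β = atan2(3.4999,-0.0620) = 91.0149°; ψ = atan2(-3.4999,-0.0622) = -91.0188°
θ_1 = β − ψ = 182.0337°
θ_3 = φ − θ_1 − θ_2 = 27.9673° (wrapped to (-180°,180°])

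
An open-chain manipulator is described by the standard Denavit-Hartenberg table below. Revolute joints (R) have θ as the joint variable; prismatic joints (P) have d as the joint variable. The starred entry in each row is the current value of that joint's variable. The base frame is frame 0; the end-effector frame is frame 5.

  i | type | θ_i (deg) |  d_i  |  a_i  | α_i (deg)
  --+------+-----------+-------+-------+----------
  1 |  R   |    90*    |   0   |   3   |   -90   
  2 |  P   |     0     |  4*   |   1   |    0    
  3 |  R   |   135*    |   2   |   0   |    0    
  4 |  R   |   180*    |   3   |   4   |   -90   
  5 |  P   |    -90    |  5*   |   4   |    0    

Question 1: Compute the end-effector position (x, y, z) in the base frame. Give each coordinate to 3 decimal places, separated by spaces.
-13.000 10.364 -0.707

after link 1: o_1 = (0.0000, 3.0000, 0.0000)
after link 2: o_2 = (-4.0000, 4.0000, 0.0000)
after link 3: o_3 = (-6.0000, 4.0000, 0.0000)
after link 4: o_4 = (-9.0000, 6.8284, 2.8284)
after link 5: o_5 = (-13.0000, 10.3640, -0.7071)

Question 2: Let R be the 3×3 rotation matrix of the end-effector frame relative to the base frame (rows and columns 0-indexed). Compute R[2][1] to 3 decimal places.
0.707

End-effector y-axis (col 1 of R) = (0.0000,0.7071,0.7071)
R[2][1] = 0.7071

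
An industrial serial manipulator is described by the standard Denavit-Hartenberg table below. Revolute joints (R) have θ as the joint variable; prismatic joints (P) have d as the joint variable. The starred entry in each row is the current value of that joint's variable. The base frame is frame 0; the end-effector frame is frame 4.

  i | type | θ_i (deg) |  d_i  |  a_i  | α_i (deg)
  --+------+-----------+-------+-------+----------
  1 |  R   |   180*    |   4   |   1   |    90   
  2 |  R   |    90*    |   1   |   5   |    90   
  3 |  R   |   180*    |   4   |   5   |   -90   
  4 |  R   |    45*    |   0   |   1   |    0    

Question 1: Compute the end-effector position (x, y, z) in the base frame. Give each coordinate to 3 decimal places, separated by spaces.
after link 1: o_1 = (-1.0000, 0.0000, 4.0000)
after link 2: o_2 = (-1.0000, 1.0000, 9.0000)
after link 3: o_3 = (-5.0000, 1.0000, 4.0000)
after link 4: o_4 = (-4.2929, 1.0000, 3.2929)

-4.293 1.000 3.293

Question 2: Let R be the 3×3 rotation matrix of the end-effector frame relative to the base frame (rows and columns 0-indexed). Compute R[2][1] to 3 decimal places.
0.707

End-effector y-axis (col 1 of R) = (0.7071,-0.0000,0.7071)
R[2][1] = 0.7071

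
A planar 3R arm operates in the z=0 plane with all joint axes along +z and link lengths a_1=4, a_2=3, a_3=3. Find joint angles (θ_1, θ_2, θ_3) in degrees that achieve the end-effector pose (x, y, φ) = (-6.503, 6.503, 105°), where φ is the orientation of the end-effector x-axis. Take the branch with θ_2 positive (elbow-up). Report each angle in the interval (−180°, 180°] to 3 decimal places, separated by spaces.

wrist centre = target − a_3·(cos φ, sin φ) = (-5.7265, 3.6052)
cos θ_2 = (45.7909−4²−3²)/(2·4·3) = 0.8663; θ_2 = 29.9698° (elbow-up)
β = atan2(3.6052,-5.7265) = 147.8070°; ψ = atan2(1.4986,6.5989) = 12.7951°
θ_1 = β − ψ = 135.0119°
θ_3 = φ − θ_1 − θ_2 = -59.9817° (wrapped to (-180°,180°])

135.012 29.970 -59.982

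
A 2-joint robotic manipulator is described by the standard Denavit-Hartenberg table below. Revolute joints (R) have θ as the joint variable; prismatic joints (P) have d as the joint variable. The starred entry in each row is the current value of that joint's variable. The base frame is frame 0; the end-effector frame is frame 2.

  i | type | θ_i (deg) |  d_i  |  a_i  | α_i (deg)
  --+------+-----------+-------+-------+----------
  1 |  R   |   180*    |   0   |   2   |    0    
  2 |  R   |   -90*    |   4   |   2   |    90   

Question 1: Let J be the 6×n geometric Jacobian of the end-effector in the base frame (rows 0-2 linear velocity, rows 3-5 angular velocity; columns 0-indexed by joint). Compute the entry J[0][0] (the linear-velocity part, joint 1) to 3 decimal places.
-2.000

axis z_0 = ẑ; lever o_n−o_0 = (-2.0000,2.0000,4.0000)
cross product → J_v[:, 0] = (-2.0000,-2.0000,0.0000)
J_ω[:, 0] = z_0
entry J[0][0] = -2.0000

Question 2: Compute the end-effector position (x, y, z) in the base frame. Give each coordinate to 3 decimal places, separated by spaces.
after link 1: o_1 = (-2.0000, 0.0000, 0.0000)
after link 2: o_2 = (-2.0000, 2.0000, 4.0000)

-2.000 2.000 4.000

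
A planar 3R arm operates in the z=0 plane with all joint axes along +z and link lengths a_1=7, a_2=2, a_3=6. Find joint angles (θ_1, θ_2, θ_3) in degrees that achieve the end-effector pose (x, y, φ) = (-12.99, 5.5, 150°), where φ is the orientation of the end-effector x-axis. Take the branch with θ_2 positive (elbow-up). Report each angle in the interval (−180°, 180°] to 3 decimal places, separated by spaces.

wrist centre = target − a_3·(cos φ, sin φ) = (-7.7938, 2.5000)
cos θ_2 = (66.9941−7²−2²)/(2·7·2) = 0.4998; θ_2 = 60.0140° (elbow-up)
β = atan2(2.5000,-7.7938) = 162.2155°; ψ = atan2(1.7323,7.9996) = 12.2187°
θ_1 = β − ψ = 149.9969°
θ_3 = φ − θ_1 − θ_2 = -60.0109° (wrapped to (-180°,180°])

149.997 60.014 -60.011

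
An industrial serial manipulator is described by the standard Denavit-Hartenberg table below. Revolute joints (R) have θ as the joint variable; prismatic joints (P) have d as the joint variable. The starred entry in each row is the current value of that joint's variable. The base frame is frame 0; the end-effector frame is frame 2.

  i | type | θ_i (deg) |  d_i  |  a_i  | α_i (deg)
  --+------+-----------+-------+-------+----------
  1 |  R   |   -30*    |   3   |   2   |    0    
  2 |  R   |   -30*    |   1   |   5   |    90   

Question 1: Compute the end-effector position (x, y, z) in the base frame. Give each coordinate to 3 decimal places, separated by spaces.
4.232 -5.330 4.000

after link 1: o_1 = (1.7321, -1.0000, 3.0000)
after link 2: o_2 = (4.2321, -5.3301, 4.0000)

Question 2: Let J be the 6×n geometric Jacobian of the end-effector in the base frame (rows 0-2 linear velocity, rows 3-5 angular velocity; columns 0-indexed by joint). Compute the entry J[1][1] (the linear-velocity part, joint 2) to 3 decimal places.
axis z_1 = (0.0000,0.0000,1.0000); lever o_n−o_1 = (2.5000,-4.3301,1.0000)
cross product → J_v[:, 1] = (4.3301,2.5000,-0.0000)
J_ω[:, 1] = z_1
entry J[1][1] = 2.5000

2.500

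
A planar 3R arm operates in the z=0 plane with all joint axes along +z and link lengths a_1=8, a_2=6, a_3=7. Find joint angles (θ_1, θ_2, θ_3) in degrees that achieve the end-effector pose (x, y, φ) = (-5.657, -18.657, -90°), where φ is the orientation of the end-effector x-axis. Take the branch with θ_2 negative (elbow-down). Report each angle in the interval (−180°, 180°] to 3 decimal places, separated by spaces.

-96.775 -44.996 51.771

wrist centre = target − a_3·(cos φ, sin φ) = (-5.6570, -11.6570)
cos θ_2 = (167.8873−8²−6²)/(2·8·6) = 0.7072; θ_2 = -44.9957° (elbow-down)
β = atan2(-11.6570,-5.6570) = -115.8867°; ψ = atan2(-4.2423,12.2430) = -19.1118°
θ_1 = β − ψ = -96.7749°
θ_3 = φ − θ_1 − θ_2 = 51.7707° (wrapped to (-180°,180°])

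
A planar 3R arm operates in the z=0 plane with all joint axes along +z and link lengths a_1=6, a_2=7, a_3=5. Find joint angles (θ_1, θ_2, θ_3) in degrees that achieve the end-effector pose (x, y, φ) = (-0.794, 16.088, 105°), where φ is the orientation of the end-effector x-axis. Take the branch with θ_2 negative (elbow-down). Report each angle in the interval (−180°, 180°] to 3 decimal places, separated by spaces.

wrist centre = target − a_3·(cos φ, sin φ) = (0.5001, 11.2584)
cos θ_2 = (127.0010−6²−7²)/(2·6·7) = 0.5000; θ_2 = -59.9992° (elbow-down)
β = atan2(11.2584,0.5001) = 87.4566°; ψ = atan2(-6.0621,9.5001) = -32.5425°
θ_1 = β − ψ = 119.9991°
θ_3 = φ − θ_1 − θ_2 = 45.0001° (wrapped to (-180°,180°])

119.999 -59.999 45.000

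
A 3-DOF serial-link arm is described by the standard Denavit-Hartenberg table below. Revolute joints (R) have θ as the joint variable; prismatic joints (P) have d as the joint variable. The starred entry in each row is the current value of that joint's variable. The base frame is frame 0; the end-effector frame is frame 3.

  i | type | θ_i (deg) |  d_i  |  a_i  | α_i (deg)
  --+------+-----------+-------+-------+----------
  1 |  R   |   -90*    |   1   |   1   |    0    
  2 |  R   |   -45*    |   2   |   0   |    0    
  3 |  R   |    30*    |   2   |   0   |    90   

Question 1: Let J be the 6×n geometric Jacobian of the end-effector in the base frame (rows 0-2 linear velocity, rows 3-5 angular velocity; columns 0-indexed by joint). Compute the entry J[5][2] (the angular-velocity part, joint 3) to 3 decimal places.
1.000

axis z_2 = (0.0000,0.0000,1.0000); lever o_n−o_2 = (0.0000,0.0000,2.0000)
cross product → J_v[:, 2] = (0.0000,0.0000,0.0000)
J_ω[:, 2] = z_2
entry J[5][2] = 1.0000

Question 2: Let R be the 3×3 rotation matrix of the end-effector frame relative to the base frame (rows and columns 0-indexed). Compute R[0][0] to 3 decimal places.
End-effector x-axis (col 0 of R) = (-0.2588,-0.9659,0.0000)
R[0][0] = -0.2588

-0.259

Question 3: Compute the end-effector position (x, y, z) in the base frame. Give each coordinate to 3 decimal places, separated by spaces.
after link 1: o_1 = (0.0000, -1.0000, 1.0000)
after link 2: o_2 = (0.0000, -1.0000, 3.0000)
after link 3: o_3 = (0.0000, -1.0000, 5.0000)

0.000 -1.000 5.000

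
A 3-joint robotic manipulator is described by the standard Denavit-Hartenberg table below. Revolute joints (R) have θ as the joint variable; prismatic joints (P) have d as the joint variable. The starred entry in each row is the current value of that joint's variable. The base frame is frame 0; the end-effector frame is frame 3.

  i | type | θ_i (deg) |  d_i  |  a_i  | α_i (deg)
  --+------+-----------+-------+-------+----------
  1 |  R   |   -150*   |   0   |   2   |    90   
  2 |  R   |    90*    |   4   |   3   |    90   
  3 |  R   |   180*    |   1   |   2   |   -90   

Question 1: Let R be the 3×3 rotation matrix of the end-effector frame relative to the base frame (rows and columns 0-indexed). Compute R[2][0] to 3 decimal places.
End-effector x-axis (col 0 of R) = (-0.0000,0.0000,-1.0000)
R[2][0] = -1.0000

-1.000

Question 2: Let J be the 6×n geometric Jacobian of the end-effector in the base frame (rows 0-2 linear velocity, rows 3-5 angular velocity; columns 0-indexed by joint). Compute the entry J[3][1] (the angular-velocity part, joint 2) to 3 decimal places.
axis z_1 = (-0.5000,0.8660,0.0000); lever o_n−o_1 = (-2.8660,2.9641,1.0000)
cross product → J_v[:, 1] = (0.8660,0.5000,1.0000)
J_ω[:, 1] = z_1
entry J[3][1] = -0.5000

-0.500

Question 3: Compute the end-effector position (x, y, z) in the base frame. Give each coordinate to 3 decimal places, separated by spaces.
after link 1: o_1 = (-1.7321, -1.0000, 0.0000)
after link 2: o_2 = (-3.7321, 2.4641, 3.0000)
after link 3: o_3 = (-4.5981, 1.9641, 1.0000)

-4.598 1.964 1.000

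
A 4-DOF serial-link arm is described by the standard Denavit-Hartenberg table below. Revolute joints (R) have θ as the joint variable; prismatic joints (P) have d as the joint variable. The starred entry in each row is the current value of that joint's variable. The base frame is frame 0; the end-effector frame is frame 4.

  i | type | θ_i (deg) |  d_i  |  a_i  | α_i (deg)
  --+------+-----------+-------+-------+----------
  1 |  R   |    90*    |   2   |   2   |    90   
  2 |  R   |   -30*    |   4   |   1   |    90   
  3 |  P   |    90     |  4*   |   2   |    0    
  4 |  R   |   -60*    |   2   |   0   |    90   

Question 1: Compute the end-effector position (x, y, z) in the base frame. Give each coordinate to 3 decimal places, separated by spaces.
6.000 -0.134 -3.696

after link 1: o_1 = (0.0000, 2.0000, 2.0000)
after link 2: o_2 = (4.0000, 2.8660, 1.5000)
after link 3: o_3 = (6.0000, 0.8660, -1.9641)
after link 4: o_4 = (6.0000, -0.1340, -3.6962)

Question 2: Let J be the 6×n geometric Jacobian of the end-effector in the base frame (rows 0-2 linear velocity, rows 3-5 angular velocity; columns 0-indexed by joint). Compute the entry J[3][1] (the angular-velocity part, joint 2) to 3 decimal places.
1.000

axis z_1 = (1.0000,-0.0000,0.0000); lever o_n−o_1 = (6.0000,-2.1340,-5.6962)
cross product → J_v[:, 1] = (0.0000,5.6962,-2.1340)
J_ω[:, 1] = z_1
entry J[3][1] = 1.0000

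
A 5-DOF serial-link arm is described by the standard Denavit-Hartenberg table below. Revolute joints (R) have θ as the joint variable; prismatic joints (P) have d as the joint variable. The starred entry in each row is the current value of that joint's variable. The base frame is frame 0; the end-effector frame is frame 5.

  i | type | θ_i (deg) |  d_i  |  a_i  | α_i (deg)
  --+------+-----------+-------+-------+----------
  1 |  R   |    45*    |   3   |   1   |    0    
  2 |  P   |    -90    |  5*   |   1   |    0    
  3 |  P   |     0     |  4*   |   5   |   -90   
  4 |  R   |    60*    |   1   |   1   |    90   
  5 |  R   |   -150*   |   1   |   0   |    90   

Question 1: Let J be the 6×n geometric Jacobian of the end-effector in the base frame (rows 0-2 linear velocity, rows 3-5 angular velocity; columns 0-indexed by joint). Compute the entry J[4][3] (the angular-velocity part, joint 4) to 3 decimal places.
axis z_3 = (0.7071,0.7071,0.0000); lever o_n−o_3 = (1.6730,-0.2588,-0.3660)
cross product → J_v[:, 3] = (-0.2588,0.2588,-1.3660)
J_ω[:, 3] = z_3
entry J[4][3] = 0.7071

0.707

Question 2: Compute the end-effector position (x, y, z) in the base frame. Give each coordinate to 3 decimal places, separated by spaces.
after link 1: o_1 = (0.7071, 0.7071, 3.0000)
after link 2: o_2 = (1.4142, -0.0000, 8.0000)
after link 3: o_3 = (4.9497, -3.5355, 12.0000)
after link 4: o_4 = (6.0104, -3.1820, 11.1340)
after link 5: o_5 = (6.6228, -3.7944, 11.6340)

6.623 -3.794 11.634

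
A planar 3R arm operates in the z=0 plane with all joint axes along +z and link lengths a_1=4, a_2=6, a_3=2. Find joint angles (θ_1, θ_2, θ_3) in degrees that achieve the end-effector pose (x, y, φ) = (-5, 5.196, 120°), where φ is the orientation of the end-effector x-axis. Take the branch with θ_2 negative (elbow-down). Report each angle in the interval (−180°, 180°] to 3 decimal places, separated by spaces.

wrist centre = target − a_3·(cos φ, sin φ) = (-4.0000, 3.4639)
cos θ_2 = (27.9989−4²−6²)/(2·4·6) = -0.5000; θ_2 = -120.0015° (elbow-down)
β = atan2(3.4639,-4.0000) = 139.1079°; ψ = atan2(-5.1961,0.9999) = -79.1079°
θ_1 = β − ψ = 218.2157°
θ_3 = φ − θ_1 − θ_2 = 21.7857° (wrapped to (-180°,180°])

-141.784 -120.001 21.786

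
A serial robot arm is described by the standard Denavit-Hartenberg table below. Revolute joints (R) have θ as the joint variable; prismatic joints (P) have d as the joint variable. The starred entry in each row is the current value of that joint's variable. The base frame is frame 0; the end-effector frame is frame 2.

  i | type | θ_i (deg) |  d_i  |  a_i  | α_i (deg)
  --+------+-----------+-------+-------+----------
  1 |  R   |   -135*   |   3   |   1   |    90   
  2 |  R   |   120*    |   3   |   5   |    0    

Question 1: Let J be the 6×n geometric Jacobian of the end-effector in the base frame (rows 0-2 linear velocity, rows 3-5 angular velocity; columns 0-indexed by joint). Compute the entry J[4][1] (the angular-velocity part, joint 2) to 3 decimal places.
0.707

axis z_1 = (-0.7071,0.7071,0.0000); lever o_n−o_1 = (-0.3536,3.8891,4.3301)
cross product → J_v[:, 1] = (3.0619,3.0619,-2.5000)
J_ω[:, 1] = z_1
entry J[4][1] = 0.7071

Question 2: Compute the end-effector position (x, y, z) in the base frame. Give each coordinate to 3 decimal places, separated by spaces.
-1.061 3.182 7.330

after link 1: o_1 = (-0.7071, -0.7071, 3.0000)
after link 2: o_2 = (-1.0607, 3.1820, 7.3301)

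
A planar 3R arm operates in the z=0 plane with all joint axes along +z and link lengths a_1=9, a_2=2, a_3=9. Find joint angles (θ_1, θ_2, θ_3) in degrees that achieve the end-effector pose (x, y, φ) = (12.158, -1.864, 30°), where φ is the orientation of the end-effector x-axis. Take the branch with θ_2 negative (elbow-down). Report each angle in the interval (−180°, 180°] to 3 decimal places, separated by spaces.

wrist centre = target − a_3·(cos φ, sin φ) = (4.3638, -6.3640)
cos θ_2 = (59.5430−9²−2²)/(2·9·2) = -0.7071; θ_2 = -135.0026° (elbow-down)
β = atan2(-6.3640,4.3638) = -55.5617°; ψ = atan2(-1.4141,7.5857) = -10.5600°
θ_1 = β − ψ = -45.0017°
θ_3 = φ − θ_1 − θ_2 = -149.9957° (wrapped to (-180°,180°])

-45.002 -135.003 -149.996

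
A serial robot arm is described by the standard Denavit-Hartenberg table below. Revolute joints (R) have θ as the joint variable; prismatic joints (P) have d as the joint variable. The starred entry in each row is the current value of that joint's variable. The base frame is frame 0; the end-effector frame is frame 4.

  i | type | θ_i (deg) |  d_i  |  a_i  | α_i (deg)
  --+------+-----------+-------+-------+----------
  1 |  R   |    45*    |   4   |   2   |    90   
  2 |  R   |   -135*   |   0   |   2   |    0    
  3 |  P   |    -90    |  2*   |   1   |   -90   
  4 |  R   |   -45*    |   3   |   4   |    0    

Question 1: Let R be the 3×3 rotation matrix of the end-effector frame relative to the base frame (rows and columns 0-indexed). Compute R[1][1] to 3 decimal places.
0.146

End-effector y-axis (col 1 of R) = (-0.8536,0.1464,0.5000)
R[1][1] = 0.1464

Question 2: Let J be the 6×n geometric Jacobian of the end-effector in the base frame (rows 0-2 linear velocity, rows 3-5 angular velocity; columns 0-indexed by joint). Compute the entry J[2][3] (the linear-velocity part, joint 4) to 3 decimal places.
2.000

axis z_3 = (-0.5000,-0.5000,-0.7071); lever o_n−o_3 = (-0.9142,-4.9142,-0.1213)
cross product → J_v[:, 3] = (-3.4142,0.5858,2.0000)
J_ω[:, 3] = z_3
entry J[2][3] = 2.0000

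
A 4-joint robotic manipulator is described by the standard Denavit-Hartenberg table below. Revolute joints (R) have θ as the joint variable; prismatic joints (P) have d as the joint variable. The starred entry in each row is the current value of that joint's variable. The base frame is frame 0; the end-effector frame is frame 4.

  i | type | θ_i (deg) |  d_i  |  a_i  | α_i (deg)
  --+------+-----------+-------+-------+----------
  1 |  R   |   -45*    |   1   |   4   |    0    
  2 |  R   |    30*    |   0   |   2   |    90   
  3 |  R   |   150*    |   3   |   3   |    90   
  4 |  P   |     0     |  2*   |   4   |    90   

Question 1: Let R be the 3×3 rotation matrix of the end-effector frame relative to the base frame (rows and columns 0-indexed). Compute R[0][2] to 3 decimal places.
0.259

End-effector z-axis (col 2 of R) = (0.2588,0.9659,0.0000)
R[0][2] = 0.2588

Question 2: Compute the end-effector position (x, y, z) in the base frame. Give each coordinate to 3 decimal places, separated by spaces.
-0.906 -4.934 6.232

after link 1: o_1 = (2.8284, -2.8284, 1.0000)
after link 2: o_2 = (4.7603, -3.3461, 1.0000)
after link 3: o_3 = (1.4743, -5.5714, 2.5000)
after link 4: o_4 = (-0.9059, -4.9337, 6.2321)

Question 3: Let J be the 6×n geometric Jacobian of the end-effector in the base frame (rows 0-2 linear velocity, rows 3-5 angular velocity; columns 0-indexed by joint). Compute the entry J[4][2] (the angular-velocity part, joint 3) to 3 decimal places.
-0.966

axis z_2 = (-0.2588,-0.9659,0.0000); lever o_n−o_2 = (-5.6661,-1.5876,5.2321)
cross product → J_v[:, 2] = (-5.0538,1.3542,-5.0622)
J_ω[:, 2] = z_2
entry J[4][2] = -0.9659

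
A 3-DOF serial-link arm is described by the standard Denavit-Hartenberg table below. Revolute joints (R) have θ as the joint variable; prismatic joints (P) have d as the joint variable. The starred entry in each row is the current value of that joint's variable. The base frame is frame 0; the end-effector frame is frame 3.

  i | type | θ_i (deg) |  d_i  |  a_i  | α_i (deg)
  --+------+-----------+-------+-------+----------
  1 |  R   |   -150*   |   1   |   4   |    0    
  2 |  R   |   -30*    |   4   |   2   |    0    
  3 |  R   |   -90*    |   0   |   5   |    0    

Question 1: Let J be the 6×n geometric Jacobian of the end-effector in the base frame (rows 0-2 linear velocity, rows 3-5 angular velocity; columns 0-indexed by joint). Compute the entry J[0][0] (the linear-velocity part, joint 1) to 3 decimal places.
axis z_0 = ẑ; lever o_n−o_0 = (-5.4641,3.0000,5.0000)
cross product → J_v[:, 0] = (-3.0000,-5.4641,0.0000)
J_ω[:, 0] = z_0
entry J[0][0] = -3.0000

-3.000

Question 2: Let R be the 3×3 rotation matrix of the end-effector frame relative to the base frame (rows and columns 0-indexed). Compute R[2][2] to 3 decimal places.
End-effector z-axis (col 2 of R) = (0.0000,0.0000,1.0000)
R[2][2] = 1.0000

1.000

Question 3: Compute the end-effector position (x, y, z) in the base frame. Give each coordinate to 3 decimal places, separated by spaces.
after link 1: o_1 = (-3.4641, -2.0000, 1.0000)
after link 2: o_2 = (-5.4641, -2.0000, 5.0000)
after link 3: o_3 = (-5.4641, 3.0000, 5.0000)

-5.464 3.000 5.000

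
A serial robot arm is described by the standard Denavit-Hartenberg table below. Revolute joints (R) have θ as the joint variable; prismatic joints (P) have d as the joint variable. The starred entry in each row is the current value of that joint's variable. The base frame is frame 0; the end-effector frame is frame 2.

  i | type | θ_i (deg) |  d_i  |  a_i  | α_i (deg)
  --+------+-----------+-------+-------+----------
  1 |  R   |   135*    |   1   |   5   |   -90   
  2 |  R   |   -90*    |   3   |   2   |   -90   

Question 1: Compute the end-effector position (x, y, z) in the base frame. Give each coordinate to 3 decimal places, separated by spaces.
-5.657 1.414 3.000

after link 1: o_1 = (-3.5355, 3.5355, 1.0000)
after link 2: o_2 = (-5.6569, 1.4142, 3.0000)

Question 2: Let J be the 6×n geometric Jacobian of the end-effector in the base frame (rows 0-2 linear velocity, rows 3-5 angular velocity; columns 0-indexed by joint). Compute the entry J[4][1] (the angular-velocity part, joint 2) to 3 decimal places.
-0.707

axis z_1 = (-0.7071,-0.7071,0.0000); lever o_n−o_1 = (-2.1213,-2.1213,2.0000)
cross product → J_v[:, 1] = (-1.4142,1.4142,-0.0000)
J_ω[:, 1] = z_1
entry J[4][1] = -0.7071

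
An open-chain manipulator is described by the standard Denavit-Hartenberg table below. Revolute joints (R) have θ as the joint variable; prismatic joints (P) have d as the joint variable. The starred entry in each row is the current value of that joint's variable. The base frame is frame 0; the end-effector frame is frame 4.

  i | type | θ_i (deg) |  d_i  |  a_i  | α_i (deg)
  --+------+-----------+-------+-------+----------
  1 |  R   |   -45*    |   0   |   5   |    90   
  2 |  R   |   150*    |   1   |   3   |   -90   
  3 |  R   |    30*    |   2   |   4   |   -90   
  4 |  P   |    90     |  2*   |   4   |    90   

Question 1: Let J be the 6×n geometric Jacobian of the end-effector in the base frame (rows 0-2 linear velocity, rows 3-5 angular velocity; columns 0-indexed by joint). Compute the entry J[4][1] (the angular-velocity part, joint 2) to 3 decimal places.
-0.707

axis z_1 = (-0.7071,-0.7071,0.0000); lever o_n−o_1 = (-0.7071,4.5708,4.4641)
cross product → J_v[:, 1] = (-3.1566,3.1566,-3.7321)
J_ω[:, 1] = z_1
entry J[4][1] = -0.7071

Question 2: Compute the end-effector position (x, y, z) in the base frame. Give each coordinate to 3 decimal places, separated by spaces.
after link 1: o_1 = (3.5355, -3.5355, 0.0000)
after link 2: o_2 = (0.9913, -2.4055, 1.5000)
after link 3: o_3 = (-0.4229, 1.8371, 1.5000)
after link 4: o_4 = (2.8284, 1.0353, 4.4641)

2.828 1.035 4.464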